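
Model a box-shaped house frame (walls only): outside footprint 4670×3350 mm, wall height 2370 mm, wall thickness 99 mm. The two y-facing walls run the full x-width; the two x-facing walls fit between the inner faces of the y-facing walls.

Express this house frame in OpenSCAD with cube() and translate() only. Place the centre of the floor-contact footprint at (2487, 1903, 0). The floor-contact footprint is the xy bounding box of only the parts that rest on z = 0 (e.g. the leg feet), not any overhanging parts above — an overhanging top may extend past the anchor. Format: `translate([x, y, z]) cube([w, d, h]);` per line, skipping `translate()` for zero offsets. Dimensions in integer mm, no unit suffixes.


translate([152, 228, 0]) cube([4670, 99, 2370]);
translate([152, 3479, 0]) cube([4670, 99, 2370]);
translate([152, 327, 0]) cube([99, 3152, 2370]);
translate([4723, 327, 0]) cube([99, 3152, 2370]);


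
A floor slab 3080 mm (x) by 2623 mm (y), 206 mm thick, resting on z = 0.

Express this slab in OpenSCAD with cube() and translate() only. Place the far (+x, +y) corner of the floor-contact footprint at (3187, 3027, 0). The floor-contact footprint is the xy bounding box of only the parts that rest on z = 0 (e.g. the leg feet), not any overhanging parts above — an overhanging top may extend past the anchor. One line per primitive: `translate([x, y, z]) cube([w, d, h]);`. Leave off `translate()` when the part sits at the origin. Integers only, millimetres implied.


translate([107, 404, 0]) cube([3080, 2623, 206]);


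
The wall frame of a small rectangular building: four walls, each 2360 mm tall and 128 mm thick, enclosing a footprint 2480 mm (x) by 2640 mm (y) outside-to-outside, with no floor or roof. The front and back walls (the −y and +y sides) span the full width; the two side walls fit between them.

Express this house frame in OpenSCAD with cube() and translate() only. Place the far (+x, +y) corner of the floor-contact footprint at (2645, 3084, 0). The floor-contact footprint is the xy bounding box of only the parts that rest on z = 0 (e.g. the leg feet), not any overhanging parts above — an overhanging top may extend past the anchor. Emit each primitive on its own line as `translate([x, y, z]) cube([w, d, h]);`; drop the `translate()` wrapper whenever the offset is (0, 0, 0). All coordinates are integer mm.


translate([165, 444, 0]) cube([2480, 128, 2360]);
translate([165, 2956, 0]) cube([2480, 128, 2360]);
translate([165, 572, 0]) cube([128, 2384, 2360]);
translate([2517, 572, 0]) cube([128, 2384, 2360]);


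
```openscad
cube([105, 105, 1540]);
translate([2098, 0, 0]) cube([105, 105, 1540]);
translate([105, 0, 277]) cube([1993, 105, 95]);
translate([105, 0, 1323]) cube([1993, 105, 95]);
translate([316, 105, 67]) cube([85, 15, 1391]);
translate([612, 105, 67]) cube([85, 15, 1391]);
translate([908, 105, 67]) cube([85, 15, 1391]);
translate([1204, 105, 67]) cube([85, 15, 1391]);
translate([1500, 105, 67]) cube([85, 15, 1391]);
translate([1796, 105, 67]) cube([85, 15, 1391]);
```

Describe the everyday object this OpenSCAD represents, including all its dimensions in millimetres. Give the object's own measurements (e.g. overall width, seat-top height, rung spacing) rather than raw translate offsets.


A fence section. Two 105×105 mm posts, 1540 mm tall, stand on the floor with a clear span of 1993 mm between their inner faces. Two horizontal rails of 105×95 mm section span the gap between the posts with their undersides at z = 277 mm and z = 1323 mm, flush with the posts' −y face. 6 pickets, each 85 mm wide, 15 mm thick and 1391 mm tall, are fixed to the +y face of the rails with their bottoms at z = 67 mm, spaced across the span with a 211 mm gap after the −x post and between neighbouring pickets, with 217 mm left before the +x post.


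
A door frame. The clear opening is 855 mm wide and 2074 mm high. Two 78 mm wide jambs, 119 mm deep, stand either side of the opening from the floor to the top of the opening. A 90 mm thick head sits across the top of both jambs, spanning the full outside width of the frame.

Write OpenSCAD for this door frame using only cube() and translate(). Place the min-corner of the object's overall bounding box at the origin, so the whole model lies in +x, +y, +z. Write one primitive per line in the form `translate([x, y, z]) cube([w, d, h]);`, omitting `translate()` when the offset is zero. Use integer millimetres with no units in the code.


cube([78, 119, 2074]);
translate([933, 0, 0]) cube([78, 119, 2074]);
translate([0, 0, 2074]) cube([1011, 119, 90]);


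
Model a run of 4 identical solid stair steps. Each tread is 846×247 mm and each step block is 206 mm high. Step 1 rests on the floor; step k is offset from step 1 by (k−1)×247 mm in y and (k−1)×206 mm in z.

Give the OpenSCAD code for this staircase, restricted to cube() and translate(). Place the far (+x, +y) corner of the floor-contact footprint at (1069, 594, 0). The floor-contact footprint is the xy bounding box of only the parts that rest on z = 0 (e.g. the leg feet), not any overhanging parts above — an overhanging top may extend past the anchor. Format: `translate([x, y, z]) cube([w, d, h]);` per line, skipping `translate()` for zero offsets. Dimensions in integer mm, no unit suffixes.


translate([223, 347, 0]) cube([846, 247, 206]);
translate([223, 594, 206]) cube([846, 247, 206]);
translate([223, 841, 412]) cube([846, 247, 206]);
translate([223, 1088, 618]) cube([846, 247, 206]);


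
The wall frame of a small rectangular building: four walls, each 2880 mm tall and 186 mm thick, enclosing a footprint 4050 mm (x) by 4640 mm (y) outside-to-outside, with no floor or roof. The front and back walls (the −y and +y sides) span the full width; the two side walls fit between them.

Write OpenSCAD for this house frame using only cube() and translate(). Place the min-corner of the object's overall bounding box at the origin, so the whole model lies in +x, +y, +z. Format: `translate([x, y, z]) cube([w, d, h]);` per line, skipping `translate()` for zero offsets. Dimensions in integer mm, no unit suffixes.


cube([4050, 186, 2880]);
translate([0, 4454, 0]) cube([4050, 186, 2880]);
translate([0, 186, 0]) cube([186, 4268, 2880]);
translate([3864, 186, 0]) cube([186, 4268, 2880]);


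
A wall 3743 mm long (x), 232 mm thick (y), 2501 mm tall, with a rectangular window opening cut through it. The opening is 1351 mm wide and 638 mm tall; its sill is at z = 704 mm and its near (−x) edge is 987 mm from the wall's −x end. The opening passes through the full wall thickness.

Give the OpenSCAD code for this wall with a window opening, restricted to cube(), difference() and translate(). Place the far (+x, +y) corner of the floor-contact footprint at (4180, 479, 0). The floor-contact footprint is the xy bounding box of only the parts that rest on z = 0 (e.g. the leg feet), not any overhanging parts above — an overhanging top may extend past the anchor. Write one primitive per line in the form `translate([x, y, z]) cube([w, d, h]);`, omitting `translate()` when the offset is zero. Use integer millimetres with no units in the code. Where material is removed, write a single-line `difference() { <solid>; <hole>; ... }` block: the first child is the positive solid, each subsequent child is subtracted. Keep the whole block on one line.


difference() { translate([437, 247, 0]) cube([3743, 232, 2501]); translate([1424, 247, 704]) cube([1351, 232, 638]); }


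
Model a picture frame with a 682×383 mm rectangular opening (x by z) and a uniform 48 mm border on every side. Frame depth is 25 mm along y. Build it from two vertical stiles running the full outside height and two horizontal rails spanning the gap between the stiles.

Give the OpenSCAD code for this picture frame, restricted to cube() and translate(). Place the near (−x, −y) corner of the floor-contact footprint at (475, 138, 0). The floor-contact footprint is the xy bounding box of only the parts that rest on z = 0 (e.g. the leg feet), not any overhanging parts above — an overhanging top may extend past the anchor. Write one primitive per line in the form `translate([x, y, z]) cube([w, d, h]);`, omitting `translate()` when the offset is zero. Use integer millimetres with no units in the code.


translate([475, 138, 0]) cube([48, 25, 479]);
translate([1205, 138, 0]) cube([48, 25, 479]);
translate([523, 138, 0]) cube([682, 25, 48]);
translate([523, 138, 431]) cube([682, 25, 48]);


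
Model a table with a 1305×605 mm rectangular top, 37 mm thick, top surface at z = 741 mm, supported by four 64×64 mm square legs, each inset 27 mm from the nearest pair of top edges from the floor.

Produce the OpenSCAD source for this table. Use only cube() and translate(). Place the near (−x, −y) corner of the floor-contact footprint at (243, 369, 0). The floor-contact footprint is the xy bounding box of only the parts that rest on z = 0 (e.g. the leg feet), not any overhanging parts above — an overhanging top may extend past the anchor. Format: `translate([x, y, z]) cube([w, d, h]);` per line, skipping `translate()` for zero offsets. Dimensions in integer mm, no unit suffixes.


translate([216, 342, 704]) cube([1305, 605, 37]);
translate([243, 369, 0]) cube([64, 64, 704]);
translate([1430, 369, 0]) cube([64, 64, 704]);
translate([243, 856, 0]) cube([64, 64, 704]);
translate([1430, 856, 0]) cube([64, 64, 704]);


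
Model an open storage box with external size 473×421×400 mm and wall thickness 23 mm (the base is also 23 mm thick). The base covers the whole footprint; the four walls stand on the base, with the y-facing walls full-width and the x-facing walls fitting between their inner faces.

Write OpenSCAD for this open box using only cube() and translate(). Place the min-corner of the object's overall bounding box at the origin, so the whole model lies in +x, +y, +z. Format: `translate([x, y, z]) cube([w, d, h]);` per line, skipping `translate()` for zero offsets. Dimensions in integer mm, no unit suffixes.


cube([473, 421, 23]);
translate([0, 0, 23]) cube([473, 23, 377]);
translate([0, 398, 23]) cube([473, 23, 377]);
translate([0, 23, 23]) cube([23, 375, 377]);
translate([450, 23, 23]) cube([23, 375, 377]);


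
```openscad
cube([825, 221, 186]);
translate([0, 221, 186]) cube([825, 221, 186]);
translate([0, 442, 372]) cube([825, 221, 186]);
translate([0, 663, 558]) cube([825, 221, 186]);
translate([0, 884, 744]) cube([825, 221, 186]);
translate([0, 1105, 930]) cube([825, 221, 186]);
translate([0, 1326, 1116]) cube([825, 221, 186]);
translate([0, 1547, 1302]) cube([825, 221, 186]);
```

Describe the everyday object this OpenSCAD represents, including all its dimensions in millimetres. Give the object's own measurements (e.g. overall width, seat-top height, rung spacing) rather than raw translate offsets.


A straight staircase of 8 solid steps. Each step is 825 mm wide (x), 221 mm deep (y, the going) and 186 mm tall (the rise). The first step rests on the floor; each subsequent step sits one going further in +y and one rise higher in +z, directly behind and above the previous step with no overlap.


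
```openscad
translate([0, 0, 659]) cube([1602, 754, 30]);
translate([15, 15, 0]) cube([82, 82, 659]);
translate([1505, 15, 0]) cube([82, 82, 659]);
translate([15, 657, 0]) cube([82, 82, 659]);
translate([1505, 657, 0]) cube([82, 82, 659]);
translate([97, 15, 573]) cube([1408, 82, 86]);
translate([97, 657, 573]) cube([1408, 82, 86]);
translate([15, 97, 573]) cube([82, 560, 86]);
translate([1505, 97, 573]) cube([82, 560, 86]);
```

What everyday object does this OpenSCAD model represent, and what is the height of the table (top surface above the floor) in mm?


A table. The table height is 689 mm.

A 1602×754×30 slab sits at z = 659 on four 82 mm square posts — a table. The top surface is at 659 + 30 = 689 mm.


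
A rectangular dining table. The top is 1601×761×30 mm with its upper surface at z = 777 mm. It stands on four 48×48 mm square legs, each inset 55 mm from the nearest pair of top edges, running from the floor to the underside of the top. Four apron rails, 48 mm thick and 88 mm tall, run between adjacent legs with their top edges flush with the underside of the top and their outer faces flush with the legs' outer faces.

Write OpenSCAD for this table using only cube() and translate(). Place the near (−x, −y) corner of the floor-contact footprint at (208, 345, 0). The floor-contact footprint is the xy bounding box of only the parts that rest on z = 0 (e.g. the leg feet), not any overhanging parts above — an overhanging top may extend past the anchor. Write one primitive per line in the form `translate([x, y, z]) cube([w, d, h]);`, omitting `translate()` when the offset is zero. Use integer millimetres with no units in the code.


translate([153, 290, 747]) cube([1601, 761, 30]);
translate([208, 345, 0]) cube([48, 48, 747]);
translate([1651, 345, 0]) cube([48, 48, 747]);
translate([208, 948, 0]) cube([48, 48, 747]);
translate([1651, 948, 0]) cube([48, 48, 747]);
translate([256, 345, 659]) cube([1395, 48, 88]);
translate([256, 948, 659]) cube([1395, 48, 88]);
translate([208, 393, 659]) cube([48, 555, 88]);
translate([1651, 393, 659]) cube([48, 555, 88]);


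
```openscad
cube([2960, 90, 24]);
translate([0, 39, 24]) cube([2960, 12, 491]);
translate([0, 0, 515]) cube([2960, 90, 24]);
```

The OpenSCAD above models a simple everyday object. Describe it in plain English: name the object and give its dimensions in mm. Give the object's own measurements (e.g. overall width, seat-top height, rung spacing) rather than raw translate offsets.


An I-beam lying along x, 2960 mm long. Overall section height 539 mm. Two flanges 90 mm wide (y) and 24 mm thick, one on the floor and one at the top; a web 12 mm thick runs between them, centred on the flange width.


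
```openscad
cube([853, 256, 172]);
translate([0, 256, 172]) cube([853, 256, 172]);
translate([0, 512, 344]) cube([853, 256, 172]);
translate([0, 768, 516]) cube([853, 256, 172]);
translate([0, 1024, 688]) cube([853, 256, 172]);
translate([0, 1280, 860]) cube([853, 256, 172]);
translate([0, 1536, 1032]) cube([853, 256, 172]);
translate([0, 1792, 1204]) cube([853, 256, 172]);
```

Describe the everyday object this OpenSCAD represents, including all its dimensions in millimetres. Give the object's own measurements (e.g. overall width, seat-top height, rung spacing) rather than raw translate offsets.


A straight staircase of 8 solid steps. Each step is 853 mm wide (x), 256 mm deep (y, the going) and 172 mm tall (the rise). The first step rests on the floor; each subsequent step sits one going further in +y and one rise higher in +z, directly behind and above the previous step with no overlap.


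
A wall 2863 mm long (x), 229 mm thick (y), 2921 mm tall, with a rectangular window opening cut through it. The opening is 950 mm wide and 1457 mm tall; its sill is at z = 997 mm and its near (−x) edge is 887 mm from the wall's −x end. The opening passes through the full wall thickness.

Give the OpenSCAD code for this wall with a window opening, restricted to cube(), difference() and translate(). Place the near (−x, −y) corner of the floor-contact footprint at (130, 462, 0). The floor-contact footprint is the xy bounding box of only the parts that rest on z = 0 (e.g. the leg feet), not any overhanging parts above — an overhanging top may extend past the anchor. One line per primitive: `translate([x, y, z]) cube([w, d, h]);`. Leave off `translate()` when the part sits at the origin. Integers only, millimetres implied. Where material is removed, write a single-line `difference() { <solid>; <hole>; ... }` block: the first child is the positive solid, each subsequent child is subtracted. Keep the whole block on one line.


difference() { translate([130, 462, 0]) cube([2863, 229, 2921]); translate([1017, 462, 997]) cube([950, 229, 1457]); }


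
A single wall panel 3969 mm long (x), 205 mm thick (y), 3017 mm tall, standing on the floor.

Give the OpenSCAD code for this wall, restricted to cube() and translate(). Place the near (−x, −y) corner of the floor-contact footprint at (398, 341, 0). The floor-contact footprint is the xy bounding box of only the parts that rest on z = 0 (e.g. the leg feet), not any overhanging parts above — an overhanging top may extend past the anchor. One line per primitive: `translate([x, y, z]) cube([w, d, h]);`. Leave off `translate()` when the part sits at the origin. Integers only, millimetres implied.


translate([398, 341, 0]) cube([3969, 205, 3017]);


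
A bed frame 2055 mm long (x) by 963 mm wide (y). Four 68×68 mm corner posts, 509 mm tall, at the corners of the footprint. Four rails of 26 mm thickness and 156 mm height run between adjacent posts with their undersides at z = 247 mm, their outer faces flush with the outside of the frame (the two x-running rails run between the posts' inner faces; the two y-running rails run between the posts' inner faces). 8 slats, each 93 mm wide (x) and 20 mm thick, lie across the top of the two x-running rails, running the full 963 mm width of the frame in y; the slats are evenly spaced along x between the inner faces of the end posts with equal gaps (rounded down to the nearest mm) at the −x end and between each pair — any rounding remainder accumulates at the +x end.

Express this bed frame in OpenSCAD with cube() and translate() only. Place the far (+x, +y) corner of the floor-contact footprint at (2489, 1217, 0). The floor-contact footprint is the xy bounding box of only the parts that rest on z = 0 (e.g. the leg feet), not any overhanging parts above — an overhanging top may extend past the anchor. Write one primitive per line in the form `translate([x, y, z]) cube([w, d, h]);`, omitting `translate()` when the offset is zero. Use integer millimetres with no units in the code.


translate([434, 254, 0]) cube([68, 68, 509]);
translate([434, 1149, 0]) cube([68, 68, 509]);
translate([2421, 254, 0]) cube([68, 68, 509]);
translate([2421, 1149, 0]) cube([68, 68, 509]);
translate([502, 254, 247]) cube([1919, 26, 156]);
translate([502, 1191, 247]) cube([1919, 26, 156]);
translate([434, 322, 247]) cube([26, 827, 156]);
translate([2463, 322, 247]) cube([26, 827, 156]);
translate([632, 254, 403]) cube([93, 963, 20]);
translate([855, 254, 403]) cube([93, 963, 20]);
translate([1078, 254, 403]) cube([93, 963, 20]);
translate([1301, 254, 403]) cube([93, 963, 20]);
translate([1524, 254, 403]) cube([93, 963, 20]);
translate([1747, 254, 403]) cube([93, 963, 20]);
translate([1970, 254, 403]) cube([93, 963, 20]);
translate([2193, 254, 403]) cube([93, 963, 20]);


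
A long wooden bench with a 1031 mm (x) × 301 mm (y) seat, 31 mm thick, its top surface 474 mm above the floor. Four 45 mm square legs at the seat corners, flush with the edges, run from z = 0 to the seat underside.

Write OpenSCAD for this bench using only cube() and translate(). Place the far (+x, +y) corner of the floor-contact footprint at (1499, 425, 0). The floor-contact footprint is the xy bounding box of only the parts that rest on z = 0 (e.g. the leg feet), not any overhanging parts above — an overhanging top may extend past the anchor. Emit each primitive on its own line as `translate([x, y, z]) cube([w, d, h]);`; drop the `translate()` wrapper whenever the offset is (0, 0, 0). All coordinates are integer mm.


translate([468, 124, 443]) cube([1031, 301, 31]);
translate([468, 124, 0]) cube([45, 45, 443]);
translate([468, 380, 0]) cube([45, 45, 443]);
translate([1454, 124, 0]) cube([45, 45, 443]);
translate([1454, 380, 0]) cube([45, 45, 443]);


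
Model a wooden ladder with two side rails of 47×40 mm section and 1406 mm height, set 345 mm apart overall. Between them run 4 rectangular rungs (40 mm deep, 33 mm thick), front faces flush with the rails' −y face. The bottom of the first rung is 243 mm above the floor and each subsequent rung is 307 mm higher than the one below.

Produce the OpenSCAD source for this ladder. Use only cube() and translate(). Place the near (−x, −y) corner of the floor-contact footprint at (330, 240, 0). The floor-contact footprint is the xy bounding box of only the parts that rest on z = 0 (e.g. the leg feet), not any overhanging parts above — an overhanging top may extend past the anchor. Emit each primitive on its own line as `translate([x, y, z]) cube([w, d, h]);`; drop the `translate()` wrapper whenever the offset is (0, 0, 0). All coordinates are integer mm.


translate([330, 240, 0]) cube([47, 40, 1406]);
translate([628, 240, 0]) cube([47, 40, 1406]);
translate([377, 240, 243]) cube([251, 40, 33]);
translate([377, 240, 550]) cube([251, 40, 33]);
translate([377, 240, 857]) cube([251, 40, 33]);
translate([377, 240, 1164]) cube([251, 40, 33]);


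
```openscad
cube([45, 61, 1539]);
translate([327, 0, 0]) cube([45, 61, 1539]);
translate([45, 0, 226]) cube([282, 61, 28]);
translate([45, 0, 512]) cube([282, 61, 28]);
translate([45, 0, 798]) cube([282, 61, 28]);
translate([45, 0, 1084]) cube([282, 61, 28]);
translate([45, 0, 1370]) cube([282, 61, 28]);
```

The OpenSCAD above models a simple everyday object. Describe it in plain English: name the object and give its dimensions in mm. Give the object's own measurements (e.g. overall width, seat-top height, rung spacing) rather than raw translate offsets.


A straight ladder. Two 45×61 mm vertical rails, 1539 mm tall, stand 372 mm apart (outside-to-outside) with their front faces coplanar on the −y side. 5 rungs, each 61 mm deep and 28 mm tall, span between the inner faces of the rails, front faces flush with the rails. The lowest rung's underside is at z = 226 mm and rungs are spaced 286 mm apart (underside to underside).


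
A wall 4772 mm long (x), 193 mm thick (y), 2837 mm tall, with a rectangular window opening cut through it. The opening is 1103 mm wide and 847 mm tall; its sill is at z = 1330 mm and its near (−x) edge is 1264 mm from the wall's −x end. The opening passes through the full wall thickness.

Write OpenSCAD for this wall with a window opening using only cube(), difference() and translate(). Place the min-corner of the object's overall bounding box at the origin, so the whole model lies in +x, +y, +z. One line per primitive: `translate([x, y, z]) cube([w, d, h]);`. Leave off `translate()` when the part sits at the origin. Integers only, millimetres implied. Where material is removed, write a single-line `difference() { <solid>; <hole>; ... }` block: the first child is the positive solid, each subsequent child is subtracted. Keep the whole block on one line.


difference() { cube([4772, 193, 2837]); translate([1264, 0, 1330]) cube([1103, 193, 847]); }


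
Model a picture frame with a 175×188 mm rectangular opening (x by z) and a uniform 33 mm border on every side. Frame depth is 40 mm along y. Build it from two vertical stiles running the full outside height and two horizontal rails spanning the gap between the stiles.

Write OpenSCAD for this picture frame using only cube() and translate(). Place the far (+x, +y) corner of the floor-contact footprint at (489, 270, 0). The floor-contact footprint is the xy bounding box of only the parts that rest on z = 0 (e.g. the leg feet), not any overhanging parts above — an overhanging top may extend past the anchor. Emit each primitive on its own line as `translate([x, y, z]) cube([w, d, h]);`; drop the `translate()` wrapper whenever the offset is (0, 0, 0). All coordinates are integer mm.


translate([248, 230, 0]) cube([33, 40, 254]);
translate([456, 230, 0]) cube([33, 40, 254]);
translate([281, 230, 0]) cube([175, 40, 33]);
translate([281, 230, 221]) cube([175, 40, 33]);


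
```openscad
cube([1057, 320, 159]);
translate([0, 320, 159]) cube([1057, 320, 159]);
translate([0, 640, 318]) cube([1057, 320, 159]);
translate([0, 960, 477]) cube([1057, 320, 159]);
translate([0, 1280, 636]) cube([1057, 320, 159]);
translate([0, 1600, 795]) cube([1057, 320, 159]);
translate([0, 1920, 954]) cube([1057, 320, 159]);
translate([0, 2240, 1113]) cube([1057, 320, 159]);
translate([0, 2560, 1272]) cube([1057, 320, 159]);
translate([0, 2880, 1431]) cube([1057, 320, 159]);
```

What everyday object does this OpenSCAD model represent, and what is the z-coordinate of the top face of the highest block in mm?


A staircase. The total rise is 1590 mm.

10 identical blocks, each offset up and back from the previous — a staircase. Each step is 159 mm tall and there are 10 of them, so the total rise is 10 × 159 = 1590 mm.


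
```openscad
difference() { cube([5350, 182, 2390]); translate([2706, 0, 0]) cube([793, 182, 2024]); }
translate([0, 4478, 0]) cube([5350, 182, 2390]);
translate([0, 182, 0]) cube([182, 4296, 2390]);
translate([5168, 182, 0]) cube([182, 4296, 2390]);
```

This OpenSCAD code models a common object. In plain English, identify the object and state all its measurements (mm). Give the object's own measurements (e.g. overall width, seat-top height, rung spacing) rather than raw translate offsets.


A single room: four walls, each 2390 mm tall and 182 mm thick, enclosing an outside footprint 5350×4660 mm (x × y), no floor or roof. The front and back walls (−y and +y sides) run the full x-width; the side walls fit between their inner faces. A door opening 793 mm wide and 2024 mm tall is cut through the front wall from the floor up, its −x edge 2706 mm from the wall's −x end.


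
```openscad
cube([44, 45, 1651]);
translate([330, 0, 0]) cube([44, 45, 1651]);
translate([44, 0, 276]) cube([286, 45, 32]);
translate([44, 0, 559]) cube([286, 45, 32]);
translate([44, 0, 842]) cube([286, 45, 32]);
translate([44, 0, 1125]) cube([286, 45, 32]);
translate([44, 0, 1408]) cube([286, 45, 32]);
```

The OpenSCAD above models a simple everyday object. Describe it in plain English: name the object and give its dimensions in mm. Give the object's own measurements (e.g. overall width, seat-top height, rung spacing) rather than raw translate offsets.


A straight ladder. Two 44×45 mm vertical rails, 1651 mm tall, stand 374 mm apart (outside-to-outside) with their front faces coplanar on the −y side. 5 rungs, each 45 mm deep and 32 mm tall, span between the inner faces of the rails, front faces flush with the rails. The lowest rung's underside is at z = 276 mm and rungs are spaced 283 mm apart (underside to underside).


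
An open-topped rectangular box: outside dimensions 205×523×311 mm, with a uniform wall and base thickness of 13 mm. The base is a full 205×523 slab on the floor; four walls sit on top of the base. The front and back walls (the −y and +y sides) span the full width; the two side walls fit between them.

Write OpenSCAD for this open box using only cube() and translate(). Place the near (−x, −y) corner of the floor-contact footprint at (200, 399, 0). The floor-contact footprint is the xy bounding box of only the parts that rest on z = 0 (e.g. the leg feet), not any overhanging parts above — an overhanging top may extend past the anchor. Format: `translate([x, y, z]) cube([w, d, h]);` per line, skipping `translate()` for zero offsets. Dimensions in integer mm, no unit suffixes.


translate([200, 399, 0]) cube([205, 523, 13]);
translate([200, 399, 13]) cube([205, 13, 298]);
translate([200, 909, 13]) cube([205, 13, 298]);
translate([200, 412, 13]) cube([13, 497, 298]);
translate([392, 412, 13]) cube([13, 497, 298]);


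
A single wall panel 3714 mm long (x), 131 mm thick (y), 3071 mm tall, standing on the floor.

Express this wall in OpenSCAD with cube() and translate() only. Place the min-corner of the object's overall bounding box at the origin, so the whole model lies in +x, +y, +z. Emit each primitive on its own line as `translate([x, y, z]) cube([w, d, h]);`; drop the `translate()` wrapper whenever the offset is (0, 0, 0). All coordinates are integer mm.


cube([3714, 131, 3071]);


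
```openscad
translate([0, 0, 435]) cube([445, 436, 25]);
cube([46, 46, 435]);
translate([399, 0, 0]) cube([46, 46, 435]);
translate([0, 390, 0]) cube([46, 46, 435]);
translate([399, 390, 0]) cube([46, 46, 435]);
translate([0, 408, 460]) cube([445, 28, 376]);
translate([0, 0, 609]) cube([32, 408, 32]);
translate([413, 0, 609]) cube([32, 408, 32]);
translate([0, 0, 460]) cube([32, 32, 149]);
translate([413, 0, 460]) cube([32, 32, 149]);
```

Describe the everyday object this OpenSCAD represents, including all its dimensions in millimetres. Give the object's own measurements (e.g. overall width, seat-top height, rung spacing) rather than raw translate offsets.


A chair. The seat is a 445×436×25 mm slab with its top at z = 460 mm, on four 46×46 mm corner legs (flush with the seat edges, standing on z = 0). A flat backrest 28 mm thick, 376 mm tall, spans the full seat width and rises from the seat top along its +y edge, rear face flush with the rear of the seat. Two armrests of 32×32 mm section run along each side from the seat's front edge to the front of the backrest, top faces 181 mm above the seat top and outer faces flush with the seat's x-edges; a 32×32 mm post under the front of each armrest stands on the seat at the front corner.


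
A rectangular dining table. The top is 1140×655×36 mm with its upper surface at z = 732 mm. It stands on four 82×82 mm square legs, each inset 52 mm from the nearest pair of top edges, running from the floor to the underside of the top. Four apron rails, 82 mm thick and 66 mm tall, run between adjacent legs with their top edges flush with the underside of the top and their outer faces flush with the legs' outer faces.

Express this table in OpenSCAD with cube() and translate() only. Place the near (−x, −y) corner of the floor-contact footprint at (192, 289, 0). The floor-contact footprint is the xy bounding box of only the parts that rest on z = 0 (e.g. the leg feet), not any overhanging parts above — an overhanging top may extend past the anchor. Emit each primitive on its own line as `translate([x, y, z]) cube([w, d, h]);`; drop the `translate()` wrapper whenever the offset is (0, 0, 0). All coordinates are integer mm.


// leg_h = 732 - 36 = 696
// apron z = 696 - 66 = 630
translate([140, 237, 696]) cube([1140, 655, 36]);
translate([192, 289, 0]) cube([82, 82, 696]);
translate([1146, 289, 0]) cube([82, 82, 696]);
translate([192, 758, 0]) cube([82, 82, 696]);
translate([1146, 758, 0]) cube([82, 82, 696]);
translate([274, 289, 630]) cube([872, 82, 66]);
translate([274, 758, 630]) cube([872, 82, 66]);
translate([192, 371, 630]) cube([82, 387, 66]);
translate([1146, 371, 630]) cube([82, 387, 66]);


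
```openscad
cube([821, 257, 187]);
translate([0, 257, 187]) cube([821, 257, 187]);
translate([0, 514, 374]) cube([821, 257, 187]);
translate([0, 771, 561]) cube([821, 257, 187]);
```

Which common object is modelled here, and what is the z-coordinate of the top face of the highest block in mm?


A staircase. The total rise is 748 mm.

4 identical blocks, each offset up and back from the previous — a staircase. Each step is 187 mm tall and there are 4 of them, so the total rise is 4 × 187 = 748 mm.


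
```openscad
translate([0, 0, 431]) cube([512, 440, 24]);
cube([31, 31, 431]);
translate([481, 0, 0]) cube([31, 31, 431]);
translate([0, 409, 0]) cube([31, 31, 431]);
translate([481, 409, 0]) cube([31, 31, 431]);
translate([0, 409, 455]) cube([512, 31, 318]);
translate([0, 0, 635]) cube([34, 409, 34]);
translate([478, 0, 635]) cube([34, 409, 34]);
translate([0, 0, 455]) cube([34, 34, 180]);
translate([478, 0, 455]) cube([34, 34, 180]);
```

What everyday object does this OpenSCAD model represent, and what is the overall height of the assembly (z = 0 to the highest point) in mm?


A chair. The overall height is 773 mm.

A slab on four corner posts with a tall panel at the back — a chair. The seat slab sits at z = 431 with thickness 24, and the 318 mm backrest starts at the seat top, so the overall height is 431 + 24 + 318 = 773 mm.


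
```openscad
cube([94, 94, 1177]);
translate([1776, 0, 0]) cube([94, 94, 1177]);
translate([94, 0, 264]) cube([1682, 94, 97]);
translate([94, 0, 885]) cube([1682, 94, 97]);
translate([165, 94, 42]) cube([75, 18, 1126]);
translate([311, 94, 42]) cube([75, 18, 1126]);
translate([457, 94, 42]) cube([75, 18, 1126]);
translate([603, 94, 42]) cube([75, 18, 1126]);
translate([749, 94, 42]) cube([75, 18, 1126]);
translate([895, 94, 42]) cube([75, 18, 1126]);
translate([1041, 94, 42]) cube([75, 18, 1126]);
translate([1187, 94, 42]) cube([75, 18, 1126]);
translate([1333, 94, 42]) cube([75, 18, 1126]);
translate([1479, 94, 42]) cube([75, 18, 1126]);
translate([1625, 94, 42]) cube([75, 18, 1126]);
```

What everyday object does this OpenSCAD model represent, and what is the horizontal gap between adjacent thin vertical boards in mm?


A fence section. The picket gap is 71 mm.

Two posts, two rails, 11 pickets — a fence section. Span 1682 mm holds 11 pickets of 75 mm with 12 equal gaps: ⌊(1682 − 11·75) / 12⌋ = 71 mm.


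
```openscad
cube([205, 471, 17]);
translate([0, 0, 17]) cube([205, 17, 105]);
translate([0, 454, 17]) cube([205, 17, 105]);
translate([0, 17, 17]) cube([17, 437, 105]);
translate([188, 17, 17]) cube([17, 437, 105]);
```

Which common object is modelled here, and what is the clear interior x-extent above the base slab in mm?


An open box. The internal width is 171 mm.

A 205×471 base slab with four walls standing on it — an open box. The base is 205 mm wide and the walls are 17 mm thick, so the internal width is 205 − 2 × 17 = 171 mm.


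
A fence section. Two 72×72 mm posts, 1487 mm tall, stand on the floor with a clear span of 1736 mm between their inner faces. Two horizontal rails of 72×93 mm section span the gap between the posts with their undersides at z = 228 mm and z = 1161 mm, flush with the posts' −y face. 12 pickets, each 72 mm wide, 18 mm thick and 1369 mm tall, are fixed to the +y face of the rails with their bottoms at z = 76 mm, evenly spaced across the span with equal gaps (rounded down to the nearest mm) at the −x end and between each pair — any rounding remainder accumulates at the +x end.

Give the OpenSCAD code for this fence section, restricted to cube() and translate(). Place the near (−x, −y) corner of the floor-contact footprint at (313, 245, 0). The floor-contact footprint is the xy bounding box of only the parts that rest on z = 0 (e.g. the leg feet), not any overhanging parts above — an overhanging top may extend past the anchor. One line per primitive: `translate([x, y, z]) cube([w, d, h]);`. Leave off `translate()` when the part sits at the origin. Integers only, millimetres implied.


translate([313, 245, 0]) cube([72, 72, 1487]);
translate([2121, 245, 0]) cube([72, 72, 1487]);
translate([385, 245, 228]) cube([1736, 72, 93]);
translate([385, 245, 1161]) cube([1736, 72, 93]);
translate([452, 317, 76]) cube([72, 18, 1369]);
translate([591, 317, 76]) cube([72, 18, 1369]);
translate([730, 317, 76]) cube([72, 18, 1369]);
translate([869, 317, 76]) cube([72, 18, 1369]);
translate([1008, 317, 76]) cube([72, 18, 1369]);
translate([1147, 317, 76]) cube([72, 18, 1369]);
translate([1286, 317, 76]) cube([72, 18, 1369]);
translate([1425, 317, 76]) cube([72, 18, 1369]);
translate([1564, 317, 76]) cube([72, 18, 1369]);
translate([1703, 317, 76]) cube([72, 18, 1369]);
translate([1842, 317, 76]) cube([72, 18, 1369]);
translate([1981, 317, 76]) cube([72, 18, 1369]);


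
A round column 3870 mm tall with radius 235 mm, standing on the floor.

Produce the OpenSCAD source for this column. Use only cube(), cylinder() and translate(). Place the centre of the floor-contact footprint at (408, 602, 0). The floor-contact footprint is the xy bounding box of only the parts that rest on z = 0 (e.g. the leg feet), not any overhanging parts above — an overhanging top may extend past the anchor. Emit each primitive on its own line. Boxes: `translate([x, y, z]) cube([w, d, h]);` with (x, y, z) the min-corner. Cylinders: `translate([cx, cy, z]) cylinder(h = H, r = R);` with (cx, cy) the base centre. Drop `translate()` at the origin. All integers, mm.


translate([408, 602, 0]) cylinder(h = 3870, r = 235);


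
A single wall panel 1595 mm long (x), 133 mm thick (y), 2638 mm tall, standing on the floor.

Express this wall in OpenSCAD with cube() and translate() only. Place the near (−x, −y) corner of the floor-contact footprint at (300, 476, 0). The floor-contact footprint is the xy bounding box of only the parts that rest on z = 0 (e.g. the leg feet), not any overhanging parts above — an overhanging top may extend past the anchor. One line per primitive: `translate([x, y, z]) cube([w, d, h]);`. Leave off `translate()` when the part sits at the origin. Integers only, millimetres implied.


translate([300, 476, 0]) cube([1595, 133, 2638]);


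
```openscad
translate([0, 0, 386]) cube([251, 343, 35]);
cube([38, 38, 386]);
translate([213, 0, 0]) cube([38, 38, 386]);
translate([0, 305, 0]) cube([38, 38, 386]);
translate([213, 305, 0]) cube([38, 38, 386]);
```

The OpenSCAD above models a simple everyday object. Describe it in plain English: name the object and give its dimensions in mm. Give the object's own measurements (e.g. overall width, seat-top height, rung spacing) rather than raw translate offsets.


A four-legged stool. The seat is a 251×343×35 mm slab whose top surface is at z = 421 mm; four square legs, each 38×38 mm in cross-section, run from the floor (z = 0) to the underside of the seat, each flush with a corner of the seat.


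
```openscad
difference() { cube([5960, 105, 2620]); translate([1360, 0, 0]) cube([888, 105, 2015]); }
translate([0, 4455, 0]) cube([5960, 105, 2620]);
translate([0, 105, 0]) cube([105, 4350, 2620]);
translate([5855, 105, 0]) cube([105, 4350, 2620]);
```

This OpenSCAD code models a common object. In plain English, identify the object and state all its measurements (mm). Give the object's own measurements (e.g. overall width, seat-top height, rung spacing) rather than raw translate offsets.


A single room: four walls, each 2620 mm tall and 105 mm thick, enclosing an outside footprint 5960×4560 mm (x × y), no floor or roof. The front and back walls (−y and +y sides) run the full x-width; the side walls fit between their inner faces. A door opening 888 mm wide and 2015 mm tall is cut through the front wall from the floor up, its −x edge 1360 mm from the wall's −x end.


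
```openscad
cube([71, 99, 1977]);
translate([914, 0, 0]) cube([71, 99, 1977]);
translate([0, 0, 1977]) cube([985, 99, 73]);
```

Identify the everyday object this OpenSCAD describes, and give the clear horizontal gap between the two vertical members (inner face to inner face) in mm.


A door frame. The clear opening width is 843 mm.

Two 1977 mm tall posts with a header on top — a door frame. The left jamb is 71 mm wide at x = 0; the right jamb starts at x = 914. The clear opening is 914 − 71 = 843 mm.


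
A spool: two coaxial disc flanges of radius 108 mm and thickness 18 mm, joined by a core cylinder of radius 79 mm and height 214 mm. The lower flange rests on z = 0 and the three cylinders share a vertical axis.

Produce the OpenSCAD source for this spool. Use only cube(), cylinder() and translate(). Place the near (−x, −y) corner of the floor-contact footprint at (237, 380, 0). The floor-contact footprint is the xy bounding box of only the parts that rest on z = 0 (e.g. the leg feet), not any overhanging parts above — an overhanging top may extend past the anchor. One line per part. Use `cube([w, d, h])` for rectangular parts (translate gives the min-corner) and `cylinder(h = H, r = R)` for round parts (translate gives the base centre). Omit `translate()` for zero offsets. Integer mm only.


translate([345, 488, 0]) cylinder(h = 18, r = 108);
translate([345, 488, 18]) cylinder(h = 214, r = 79);
translate([345, 488, 232]) cylinder(h = 18, r = 108);


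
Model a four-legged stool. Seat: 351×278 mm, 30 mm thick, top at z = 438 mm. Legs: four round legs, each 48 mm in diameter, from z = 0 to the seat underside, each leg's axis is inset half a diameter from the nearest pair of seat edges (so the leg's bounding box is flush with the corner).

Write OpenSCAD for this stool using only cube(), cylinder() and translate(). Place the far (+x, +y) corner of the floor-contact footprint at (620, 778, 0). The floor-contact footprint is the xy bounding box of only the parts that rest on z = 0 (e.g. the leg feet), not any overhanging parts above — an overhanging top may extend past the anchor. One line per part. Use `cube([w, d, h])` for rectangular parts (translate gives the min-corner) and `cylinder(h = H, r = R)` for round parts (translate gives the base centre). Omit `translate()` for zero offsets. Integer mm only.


translate([269, 500, 408]) cube([351, 278, 30]);
translate([293, 524, 0]) cylinder(h = 408, r = 24);
translate([596, 524, 0]) cylinder(h = 408, r = 24);
translate([293, 754, 0]) cylinder(h = 408, r = 24);
translate([596, 754, 0]) cylinder(h = 408, r = 24);
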